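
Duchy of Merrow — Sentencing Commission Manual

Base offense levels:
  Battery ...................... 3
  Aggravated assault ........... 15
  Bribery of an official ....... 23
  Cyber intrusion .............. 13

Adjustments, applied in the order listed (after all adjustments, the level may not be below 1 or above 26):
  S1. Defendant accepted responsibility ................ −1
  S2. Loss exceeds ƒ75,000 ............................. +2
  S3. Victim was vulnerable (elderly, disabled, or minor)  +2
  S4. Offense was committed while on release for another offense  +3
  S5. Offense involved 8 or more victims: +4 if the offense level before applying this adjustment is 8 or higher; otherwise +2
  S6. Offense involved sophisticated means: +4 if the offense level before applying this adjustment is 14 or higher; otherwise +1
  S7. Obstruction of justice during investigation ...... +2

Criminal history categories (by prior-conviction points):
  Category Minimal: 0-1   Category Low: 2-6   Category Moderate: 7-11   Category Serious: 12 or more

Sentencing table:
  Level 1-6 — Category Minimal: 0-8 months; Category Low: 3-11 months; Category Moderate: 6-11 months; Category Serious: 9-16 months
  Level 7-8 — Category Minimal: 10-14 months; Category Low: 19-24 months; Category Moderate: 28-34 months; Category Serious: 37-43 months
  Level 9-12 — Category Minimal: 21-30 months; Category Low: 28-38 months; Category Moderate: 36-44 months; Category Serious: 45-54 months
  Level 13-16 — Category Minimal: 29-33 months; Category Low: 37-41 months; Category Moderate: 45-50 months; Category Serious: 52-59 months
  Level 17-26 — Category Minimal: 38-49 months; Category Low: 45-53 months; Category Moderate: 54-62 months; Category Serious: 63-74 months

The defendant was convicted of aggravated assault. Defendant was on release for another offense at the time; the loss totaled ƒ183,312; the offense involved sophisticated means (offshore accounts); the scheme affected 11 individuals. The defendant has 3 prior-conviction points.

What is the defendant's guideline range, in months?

Base offense level for aggravated assault: 15.
S1 does not apply.
S2 applies: 15 + 2 = 17.
S3 does not apply.
S4 applies: 17 + 3 = 20.
S5 applies (level before this adjustment is 20 ≥ 8, so +4): 20 + 4 = 24.
S6 applies (level before this adjustment is 24 ≥ 14, so +4): 24 + 4 = 28.
Level 28 exceeds the maximum of 26; capped at 26.
Final offense level: 26.
Criminal history: 3 prior points → Category Low (2-6).
Level 26 falls in the 17-26 band.
Grid: Level 17-26 × Category Low = 45-53 months.

45-53 months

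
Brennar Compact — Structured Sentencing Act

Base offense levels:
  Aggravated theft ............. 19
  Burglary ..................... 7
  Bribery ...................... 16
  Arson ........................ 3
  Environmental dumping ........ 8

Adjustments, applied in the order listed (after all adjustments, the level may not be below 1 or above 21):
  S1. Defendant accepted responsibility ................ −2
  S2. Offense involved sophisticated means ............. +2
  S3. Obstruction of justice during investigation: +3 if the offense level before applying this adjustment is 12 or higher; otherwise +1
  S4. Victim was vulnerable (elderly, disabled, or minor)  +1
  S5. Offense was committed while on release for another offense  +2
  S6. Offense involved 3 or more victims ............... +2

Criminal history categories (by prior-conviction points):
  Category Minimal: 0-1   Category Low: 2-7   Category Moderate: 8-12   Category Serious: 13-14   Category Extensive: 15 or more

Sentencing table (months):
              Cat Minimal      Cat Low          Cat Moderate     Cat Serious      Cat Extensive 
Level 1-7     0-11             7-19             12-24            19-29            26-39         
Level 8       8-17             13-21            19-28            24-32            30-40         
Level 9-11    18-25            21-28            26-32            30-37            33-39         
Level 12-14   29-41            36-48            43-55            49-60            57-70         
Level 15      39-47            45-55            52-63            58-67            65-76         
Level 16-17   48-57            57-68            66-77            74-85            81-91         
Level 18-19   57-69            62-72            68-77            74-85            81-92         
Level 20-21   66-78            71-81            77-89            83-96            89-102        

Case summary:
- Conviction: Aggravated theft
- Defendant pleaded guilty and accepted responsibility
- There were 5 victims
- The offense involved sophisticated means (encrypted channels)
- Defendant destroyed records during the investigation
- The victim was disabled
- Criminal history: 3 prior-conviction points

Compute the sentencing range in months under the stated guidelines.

71-81 months

Base offense level for aggravated theft: 19.
S1 applies: 19 − 2 = 17.
S2 applies: 17 + 2 = 19.
S3 applies (level before this adjustment is 19 ≥ 12, so +3): 19 + 3 = 22.
S4 applies: 22 + 1 = 23.
S6 applies: 23 + 2 = 25.
Level 25 exceeds the maximum of 21; capped at 21.
Final offense level: 21.
Criminal history: 3 prior points → Category Low (2-7).
Level 21 falls in the 20-21 band.
Grid: Level 20-21 × Category Low = 71-81 months.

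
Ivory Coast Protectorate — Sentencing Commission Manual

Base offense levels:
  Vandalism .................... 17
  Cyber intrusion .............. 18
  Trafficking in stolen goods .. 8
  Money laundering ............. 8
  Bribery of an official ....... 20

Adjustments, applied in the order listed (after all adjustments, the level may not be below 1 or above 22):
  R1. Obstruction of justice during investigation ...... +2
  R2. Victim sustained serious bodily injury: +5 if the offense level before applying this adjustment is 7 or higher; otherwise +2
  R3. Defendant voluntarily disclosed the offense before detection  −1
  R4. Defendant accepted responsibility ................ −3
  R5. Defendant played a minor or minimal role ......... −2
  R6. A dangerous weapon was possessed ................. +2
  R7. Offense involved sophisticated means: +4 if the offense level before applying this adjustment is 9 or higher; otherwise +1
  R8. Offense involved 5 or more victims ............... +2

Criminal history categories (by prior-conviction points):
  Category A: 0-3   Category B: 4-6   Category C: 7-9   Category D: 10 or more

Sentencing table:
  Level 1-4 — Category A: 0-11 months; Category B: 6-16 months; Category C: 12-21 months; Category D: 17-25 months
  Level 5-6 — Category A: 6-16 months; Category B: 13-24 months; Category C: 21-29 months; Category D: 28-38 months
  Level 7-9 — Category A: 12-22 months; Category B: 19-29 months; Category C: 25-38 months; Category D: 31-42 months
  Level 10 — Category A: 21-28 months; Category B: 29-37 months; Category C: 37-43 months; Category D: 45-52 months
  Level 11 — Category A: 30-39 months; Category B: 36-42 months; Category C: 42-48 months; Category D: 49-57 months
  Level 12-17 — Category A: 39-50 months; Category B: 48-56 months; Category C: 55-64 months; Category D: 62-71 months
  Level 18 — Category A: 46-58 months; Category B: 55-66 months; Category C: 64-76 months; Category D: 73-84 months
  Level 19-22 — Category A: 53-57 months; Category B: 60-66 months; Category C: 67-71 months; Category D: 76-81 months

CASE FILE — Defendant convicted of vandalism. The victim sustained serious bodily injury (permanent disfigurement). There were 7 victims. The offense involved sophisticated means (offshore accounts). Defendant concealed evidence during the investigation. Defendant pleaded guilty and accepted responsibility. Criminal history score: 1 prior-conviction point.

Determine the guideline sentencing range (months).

53-57 months

Base offense level for vandalism: 17.
R1 applies: 17 + 2 = 19.
R2 applies (level before this adjustment is 19 ≥ 7, so +5): 19 + 5 = 24.
R3 does not apply.
R4 applies: 24 − 3 = 21.
R7 applies (level before this adjustment is 21 ≥ 9, so +4): 21 + 4 = 25.
R8 applies: 25 + 2 = 27.
Level 27 exceeds the maximum of 22; capped at 22.
Final offense level: 22.
Criminal history: 1 prior point → Category A (0-3).
Level 22 falls in the 19-22 band.
Grid: Level 19-22 × Category A = 53-57 months.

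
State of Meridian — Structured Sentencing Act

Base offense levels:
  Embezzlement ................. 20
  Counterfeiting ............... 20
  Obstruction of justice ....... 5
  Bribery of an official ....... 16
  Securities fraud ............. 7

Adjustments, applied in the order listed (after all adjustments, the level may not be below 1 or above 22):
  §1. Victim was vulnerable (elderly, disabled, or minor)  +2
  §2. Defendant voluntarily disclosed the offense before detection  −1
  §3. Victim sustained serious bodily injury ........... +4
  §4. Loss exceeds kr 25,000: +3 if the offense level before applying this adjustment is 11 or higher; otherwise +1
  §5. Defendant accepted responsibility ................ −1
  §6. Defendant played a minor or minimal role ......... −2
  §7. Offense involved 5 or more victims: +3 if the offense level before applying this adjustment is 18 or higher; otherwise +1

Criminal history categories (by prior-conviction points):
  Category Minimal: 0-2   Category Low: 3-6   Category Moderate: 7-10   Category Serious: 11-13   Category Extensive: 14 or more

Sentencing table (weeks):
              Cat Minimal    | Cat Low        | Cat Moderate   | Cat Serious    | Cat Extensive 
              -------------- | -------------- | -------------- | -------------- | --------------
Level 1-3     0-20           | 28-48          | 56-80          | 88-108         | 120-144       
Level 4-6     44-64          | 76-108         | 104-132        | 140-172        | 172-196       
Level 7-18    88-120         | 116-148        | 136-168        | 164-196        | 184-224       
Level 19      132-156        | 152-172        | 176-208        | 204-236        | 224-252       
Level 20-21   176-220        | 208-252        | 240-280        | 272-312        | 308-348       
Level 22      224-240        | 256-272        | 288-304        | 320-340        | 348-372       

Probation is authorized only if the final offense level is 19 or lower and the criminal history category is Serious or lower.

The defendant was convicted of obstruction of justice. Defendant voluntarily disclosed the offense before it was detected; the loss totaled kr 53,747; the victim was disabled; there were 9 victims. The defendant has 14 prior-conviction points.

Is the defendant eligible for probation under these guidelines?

No

Base offense level for obstruction of justice: 5.
§1 applies: 5 + 2 = 7.
§2 applies: 7 − 1 = 6.
§3 does not apply.
§4 applies (level before this adjustment is 6 < 11, so +1): 6 + 1 = 7.
§6 does not apply.
§7 applies (level before this adjustment is 7 < 18, so +1): 7 + 1 = 8.
Final offense level: 8.
Criminal history: 14 prior points → Category Extensive (14+).
Level 8 falls in the 7-18 band.
Grid: Level 7-18 × Category Extensive = 184-224 weeks.
Probation check: level 8 ≤ 19 and category Extensive > Serious → not eligible.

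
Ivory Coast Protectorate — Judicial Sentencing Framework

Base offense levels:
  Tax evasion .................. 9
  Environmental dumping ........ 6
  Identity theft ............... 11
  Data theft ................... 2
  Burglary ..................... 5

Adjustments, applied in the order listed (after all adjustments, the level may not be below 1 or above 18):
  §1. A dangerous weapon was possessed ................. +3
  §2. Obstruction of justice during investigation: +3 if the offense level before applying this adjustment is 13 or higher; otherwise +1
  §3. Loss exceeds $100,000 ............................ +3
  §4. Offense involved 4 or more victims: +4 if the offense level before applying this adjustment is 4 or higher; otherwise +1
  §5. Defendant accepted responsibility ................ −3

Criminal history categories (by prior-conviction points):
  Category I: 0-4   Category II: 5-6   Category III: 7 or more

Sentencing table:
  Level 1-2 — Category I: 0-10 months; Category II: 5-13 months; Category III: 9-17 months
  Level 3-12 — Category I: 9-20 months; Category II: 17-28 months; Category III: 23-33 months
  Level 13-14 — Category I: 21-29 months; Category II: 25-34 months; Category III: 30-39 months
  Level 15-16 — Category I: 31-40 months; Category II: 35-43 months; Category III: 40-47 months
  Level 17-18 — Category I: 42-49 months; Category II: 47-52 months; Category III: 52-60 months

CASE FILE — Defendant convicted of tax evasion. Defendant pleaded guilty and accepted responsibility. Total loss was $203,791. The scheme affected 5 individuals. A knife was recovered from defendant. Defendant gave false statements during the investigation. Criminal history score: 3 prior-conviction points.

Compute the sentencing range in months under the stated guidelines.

42-49 months

Base offense level for tax evasion: 9.
§1 applies: 9 + 3 = 12.
§2 applies (level before this adjustment is 12 < 13, so +1): 12 + 1 = 13.
§3 applies: 13 + 3 = 16.
§4 applies (level before this adjustment is 16 ≥ 4, so +4): 16 + 4 = 20.
§5 applies: 20 − 3 = 17.
Final offense level: 17.
Criminal history: 3 prior points → Category I (0-4).
Level 17 falls in the 17-18 band.
Grid: Level 17-18 × Category I = 42-49 months.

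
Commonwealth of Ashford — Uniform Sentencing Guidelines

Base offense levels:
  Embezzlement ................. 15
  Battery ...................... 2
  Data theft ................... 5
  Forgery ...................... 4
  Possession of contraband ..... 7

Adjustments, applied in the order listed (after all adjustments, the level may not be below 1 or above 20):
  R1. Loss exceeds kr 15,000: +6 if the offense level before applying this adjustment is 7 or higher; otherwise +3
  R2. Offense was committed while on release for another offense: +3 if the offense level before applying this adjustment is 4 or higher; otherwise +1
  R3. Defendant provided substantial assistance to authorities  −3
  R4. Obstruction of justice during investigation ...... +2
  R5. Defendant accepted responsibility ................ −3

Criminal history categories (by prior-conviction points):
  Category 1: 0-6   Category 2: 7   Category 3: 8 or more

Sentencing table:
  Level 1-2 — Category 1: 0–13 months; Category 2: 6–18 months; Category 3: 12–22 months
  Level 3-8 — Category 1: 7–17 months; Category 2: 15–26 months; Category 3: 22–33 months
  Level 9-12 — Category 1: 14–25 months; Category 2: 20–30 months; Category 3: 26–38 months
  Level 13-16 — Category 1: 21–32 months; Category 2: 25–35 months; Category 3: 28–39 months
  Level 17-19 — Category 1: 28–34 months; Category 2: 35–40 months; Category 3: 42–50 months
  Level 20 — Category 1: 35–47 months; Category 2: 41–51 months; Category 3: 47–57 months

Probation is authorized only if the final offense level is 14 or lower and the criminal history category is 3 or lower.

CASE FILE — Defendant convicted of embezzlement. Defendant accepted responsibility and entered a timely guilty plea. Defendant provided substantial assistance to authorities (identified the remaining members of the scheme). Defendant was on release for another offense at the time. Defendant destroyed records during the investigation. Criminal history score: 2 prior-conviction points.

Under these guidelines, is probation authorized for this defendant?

Base offense level for embezzlement: 15.
R2 applies (level before this adjustment is 15 ≥ 4, so +3): 15 + 3 = 18.
R3 applies: 18 − 3 = 15.
R4 applies: 15 + 2 = 17.
R5 applies: 17 − 3 = 14.
Final offense level: 14.
Criminal history: 2 prior points → Category 1 (0-6).
Level 14 falls in the 13-16 band.
Grid: Level 13-16 × Category 1 = 21-32 months.
Probation check: level 14 ≤ 14 and category 1 ≤ 3 → eligible.

Yes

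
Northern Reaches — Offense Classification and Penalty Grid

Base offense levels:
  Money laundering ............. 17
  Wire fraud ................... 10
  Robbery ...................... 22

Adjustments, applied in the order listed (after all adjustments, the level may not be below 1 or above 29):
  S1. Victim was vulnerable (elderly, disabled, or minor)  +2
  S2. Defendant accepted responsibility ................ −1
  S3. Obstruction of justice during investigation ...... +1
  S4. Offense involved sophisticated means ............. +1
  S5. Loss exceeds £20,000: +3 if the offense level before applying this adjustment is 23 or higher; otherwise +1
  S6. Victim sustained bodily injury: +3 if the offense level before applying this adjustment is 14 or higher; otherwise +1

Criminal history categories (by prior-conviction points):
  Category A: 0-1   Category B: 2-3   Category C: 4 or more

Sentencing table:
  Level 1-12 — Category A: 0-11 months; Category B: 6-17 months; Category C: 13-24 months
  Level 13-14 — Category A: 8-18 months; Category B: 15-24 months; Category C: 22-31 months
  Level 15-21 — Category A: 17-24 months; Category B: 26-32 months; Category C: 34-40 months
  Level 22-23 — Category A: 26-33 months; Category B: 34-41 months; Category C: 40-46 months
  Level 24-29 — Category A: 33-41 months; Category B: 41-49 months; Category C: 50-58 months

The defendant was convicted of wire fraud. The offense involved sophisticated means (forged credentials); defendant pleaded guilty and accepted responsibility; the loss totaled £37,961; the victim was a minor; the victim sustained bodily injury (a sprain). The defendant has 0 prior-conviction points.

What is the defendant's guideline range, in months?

8-18 months

Base offense level for wire fraud: 10.
S1 applies: 10 + 2 = 12.
S2 applies: 12 − 1 = 11.
S4 applies: 11 + 1 = 12.
S5 applies (level before this adjustment is 12 < 23, so +1): 12 + 1 = 13.
S6 applies (level before this adjustment is 13 < 14, so +1): 13 + 1 = 14.
Final offense level: 14.
Criminal history: 0 prior points → Category A (0-1).
Level 14 falls in the 13-14 band.
Grid: Level 13-14 × Category A = 8-18 months.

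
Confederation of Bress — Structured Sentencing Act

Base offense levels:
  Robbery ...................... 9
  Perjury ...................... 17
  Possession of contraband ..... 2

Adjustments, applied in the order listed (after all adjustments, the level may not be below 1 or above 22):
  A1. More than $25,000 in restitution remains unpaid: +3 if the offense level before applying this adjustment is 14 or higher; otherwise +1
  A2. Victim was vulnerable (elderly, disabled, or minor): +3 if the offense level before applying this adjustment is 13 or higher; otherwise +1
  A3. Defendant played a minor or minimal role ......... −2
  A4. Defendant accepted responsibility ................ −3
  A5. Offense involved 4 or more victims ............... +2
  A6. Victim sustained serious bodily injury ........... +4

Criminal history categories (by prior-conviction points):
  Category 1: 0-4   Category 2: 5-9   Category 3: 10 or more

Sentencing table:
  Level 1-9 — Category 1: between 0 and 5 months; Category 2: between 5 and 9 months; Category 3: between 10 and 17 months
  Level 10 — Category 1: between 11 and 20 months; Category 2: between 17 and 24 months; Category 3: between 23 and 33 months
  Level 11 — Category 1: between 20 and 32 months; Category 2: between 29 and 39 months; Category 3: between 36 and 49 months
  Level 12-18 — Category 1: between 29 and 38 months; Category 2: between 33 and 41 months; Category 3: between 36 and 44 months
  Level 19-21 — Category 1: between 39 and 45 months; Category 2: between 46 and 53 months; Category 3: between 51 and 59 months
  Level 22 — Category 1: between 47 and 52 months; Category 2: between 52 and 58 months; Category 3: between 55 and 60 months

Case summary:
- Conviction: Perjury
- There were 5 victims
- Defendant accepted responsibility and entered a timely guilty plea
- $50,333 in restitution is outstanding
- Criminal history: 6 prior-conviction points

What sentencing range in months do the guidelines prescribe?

Base offense level for perjury: 17.
A1 applies (level before this adjustment is 17 ≥ 14, so +3): 17 + 3 = 20.
A3 does not apply.
A4 applies: 20 − 3 = 17.
A5 applies: 17 + 2 = 19.
A6 does not apply.
Final offense level: 19.
Criminal history: 6 prior points → Category 2 (5-9).
Level 19 falls in the 19-21 band.
Grid: Level 19-21 × Category 2 = 46-53 months.

46-53 months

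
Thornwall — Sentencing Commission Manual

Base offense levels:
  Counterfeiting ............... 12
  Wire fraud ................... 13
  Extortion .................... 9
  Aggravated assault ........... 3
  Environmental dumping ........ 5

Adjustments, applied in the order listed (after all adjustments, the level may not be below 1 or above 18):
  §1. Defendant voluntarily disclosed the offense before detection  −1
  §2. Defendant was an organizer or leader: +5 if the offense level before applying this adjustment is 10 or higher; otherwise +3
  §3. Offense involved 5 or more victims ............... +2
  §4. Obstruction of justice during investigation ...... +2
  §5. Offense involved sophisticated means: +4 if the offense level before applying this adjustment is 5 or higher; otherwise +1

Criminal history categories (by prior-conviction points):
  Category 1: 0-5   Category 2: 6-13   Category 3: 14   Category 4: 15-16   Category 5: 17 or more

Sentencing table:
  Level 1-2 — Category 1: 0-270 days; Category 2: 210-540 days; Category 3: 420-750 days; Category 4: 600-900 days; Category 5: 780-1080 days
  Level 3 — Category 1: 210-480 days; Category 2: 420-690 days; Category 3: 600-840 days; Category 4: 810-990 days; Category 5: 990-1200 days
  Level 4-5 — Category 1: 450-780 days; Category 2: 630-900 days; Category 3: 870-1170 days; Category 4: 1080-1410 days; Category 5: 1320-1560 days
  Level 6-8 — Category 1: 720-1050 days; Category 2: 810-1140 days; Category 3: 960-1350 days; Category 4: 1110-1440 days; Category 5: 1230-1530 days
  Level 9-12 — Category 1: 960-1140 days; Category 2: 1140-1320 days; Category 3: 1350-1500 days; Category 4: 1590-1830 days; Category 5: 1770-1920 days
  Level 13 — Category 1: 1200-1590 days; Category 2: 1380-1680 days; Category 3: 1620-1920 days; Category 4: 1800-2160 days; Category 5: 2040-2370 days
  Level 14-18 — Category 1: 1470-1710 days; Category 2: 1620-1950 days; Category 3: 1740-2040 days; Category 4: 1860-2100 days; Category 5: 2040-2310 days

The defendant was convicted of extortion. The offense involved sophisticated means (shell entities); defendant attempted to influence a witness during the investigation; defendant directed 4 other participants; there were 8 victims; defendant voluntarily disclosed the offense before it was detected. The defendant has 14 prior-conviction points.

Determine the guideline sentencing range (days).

Base offense level for extortion: 9.
§1 applies: 9 − 1 = 8.
§2 applies (level before this adjustment is 8 < 10, so +3): 8 + 3 = 11.
§3 applies: 11 + 2 = 13.
§4 applies: 13 + 2 = 15.
§5 applies (level before this adjustment is 15 ≥ 5, so +4): 15 + 4 = 19.
Level 19 exceeds the maximum of 18; capped at 18.
Final offense level: 18.
Criminal history: 14 prior points → Category 3 (14).
Level 18 falls in the 14-18 band.
Grid: Level 14-18 × Category 3 = 1740-2040 days.

1740-2040 days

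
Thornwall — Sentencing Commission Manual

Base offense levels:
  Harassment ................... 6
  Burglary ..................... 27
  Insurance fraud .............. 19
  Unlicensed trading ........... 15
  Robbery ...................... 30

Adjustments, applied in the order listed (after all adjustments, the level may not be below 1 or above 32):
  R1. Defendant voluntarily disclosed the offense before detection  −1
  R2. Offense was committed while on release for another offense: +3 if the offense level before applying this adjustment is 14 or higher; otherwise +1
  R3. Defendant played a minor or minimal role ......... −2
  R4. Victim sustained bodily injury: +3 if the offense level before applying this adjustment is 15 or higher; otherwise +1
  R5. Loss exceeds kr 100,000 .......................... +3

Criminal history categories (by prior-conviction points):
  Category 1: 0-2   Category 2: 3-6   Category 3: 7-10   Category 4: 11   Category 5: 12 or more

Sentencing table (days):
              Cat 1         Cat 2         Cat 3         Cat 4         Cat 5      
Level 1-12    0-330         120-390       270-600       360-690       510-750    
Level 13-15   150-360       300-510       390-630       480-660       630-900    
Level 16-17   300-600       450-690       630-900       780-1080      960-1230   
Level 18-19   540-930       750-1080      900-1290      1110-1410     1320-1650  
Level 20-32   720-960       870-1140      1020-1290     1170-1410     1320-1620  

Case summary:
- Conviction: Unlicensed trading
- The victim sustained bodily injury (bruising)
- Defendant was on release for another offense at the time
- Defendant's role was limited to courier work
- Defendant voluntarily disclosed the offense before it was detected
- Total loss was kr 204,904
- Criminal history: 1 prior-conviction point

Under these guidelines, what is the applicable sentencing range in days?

Base offense level for unlicensed trading: 15.
R1 applies: 15 − 1 = 14.
R2 applies (level before this adjustment is 14 ≥ 14, so +3): 14 + 3 = 17.
R3 applies: 17 − 2 = 15.
R4 applies (level before this adjustment is 15 ≥ 15, so +3): 15 + 3 = 18.
R5 applies: 18 + 3 = 21.
Final offense level: 21.
Criminal history: 1 prior point → Category 1 (0-2).
Level 21 falls in the 20-32 band.
Grid: Level 20-32 × Category 1 = 720-960 days.

720-960 days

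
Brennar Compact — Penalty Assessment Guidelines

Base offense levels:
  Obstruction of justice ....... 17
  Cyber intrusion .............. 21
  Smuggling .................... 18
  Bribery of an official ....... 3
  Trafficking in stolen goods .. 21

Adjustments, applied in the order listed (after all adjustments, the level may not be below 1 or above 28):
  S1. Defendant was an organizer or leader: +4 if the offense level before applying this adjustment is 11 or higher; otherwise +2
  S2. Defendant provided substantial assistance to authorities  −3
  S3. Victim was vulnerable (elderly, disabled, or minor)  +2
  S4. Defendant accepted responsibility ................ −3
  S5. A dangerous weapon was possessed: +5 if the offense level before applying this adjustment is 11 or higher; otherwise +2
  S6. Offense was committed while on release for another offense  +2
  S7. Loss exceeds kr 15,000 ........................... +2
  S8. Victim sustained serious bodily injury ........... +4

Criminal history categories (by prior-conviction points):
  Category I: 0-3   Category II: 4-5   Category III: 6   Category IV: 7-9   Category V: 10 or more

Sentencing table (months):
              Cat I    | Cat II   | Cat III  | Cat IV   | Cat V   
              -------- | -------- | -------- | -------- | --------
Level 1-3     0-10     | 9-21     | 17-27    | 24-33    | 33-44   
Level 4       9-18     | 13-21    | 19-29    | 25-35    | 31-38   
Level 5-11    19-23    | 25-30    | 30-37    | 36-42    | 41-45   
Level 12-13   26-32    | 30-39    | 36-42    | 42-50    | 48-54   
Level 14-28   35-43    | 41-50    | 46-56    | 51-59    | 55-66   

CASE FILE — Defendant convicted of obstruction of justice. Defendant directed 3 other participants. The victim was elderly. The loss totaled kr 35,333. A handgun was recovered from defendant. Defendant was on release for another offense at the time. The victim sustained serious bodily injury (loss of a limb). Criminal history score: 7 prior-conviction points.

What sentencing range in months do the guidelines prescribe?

51-59 months

Base offense level for obstruction of justice: 17.
S1 applies (level before this adjustment is 17 ≥ 11, so +4): 17 + 4 = 21.
S2 does not apply.
S3 applies: 21 + 2 = 23.
S5 applies (level before this adjustment is 23 ≥ 11, so +5): 23 + 5 = 28.
S6 applies: 28 + 2 = 30.
S7 applies: 30 + 2 = 32.
S8 applies: 32 + 4 = 36.
Level 36 exceeds the maximum of 28; capped at 28.
Final offense level: 28.
Criminal history: 7 prior points → Category IV (7-9).
Level 28 falls in the 14-28 band.
Grid: Level 14-28 × Category IV = 51-59 months.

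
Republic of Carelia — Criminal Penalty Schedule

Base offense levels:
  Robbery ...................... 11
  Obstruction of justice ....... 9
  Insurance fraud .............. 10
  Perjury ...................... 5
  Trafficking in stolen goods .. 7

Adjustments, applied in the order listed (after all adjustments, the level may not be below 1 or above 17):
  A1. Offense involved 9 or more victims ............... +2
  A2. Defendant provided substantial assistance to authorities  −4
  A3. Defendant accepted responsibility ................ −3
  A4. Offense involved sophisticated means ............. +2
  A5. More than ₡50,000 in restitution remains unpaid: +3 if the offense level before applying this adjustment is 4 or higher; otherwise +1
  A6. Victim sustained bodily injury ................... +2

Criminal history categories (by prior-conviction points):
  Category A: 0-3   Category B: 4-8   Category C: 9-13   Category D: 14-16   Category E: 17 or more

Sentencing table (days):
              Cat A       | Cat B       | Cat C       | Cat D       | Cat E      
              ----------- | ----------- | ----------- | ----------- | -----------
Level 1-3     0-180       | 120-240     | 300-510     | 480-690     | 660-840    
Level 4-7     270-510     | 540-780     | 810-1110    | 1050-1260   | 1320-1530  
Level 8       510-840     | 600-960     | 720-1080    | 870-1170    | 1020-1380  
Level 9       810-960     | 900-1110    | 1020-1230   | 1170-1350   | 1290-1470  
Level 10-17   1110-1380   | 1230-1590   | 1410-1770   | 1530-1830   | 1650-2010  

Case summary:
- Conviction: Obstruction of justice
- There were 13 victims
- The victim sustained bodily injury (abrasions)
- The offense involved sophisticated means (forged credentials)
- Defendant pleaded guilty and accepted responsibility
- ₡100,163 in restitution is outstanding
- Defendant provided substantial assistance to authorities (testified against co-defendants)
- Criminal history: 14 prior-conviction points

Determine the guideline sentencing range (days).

Base offense level for obstruction of justice: 9.
A1 applies: 9 + 2 = 11.
A2 applies: 11 − 4 = 7.
A3 applies: 7 − 3 = 4.
A4 applies: 4 + 2 = 6.
A5 applies (level before this adjustment is 6 ≥ 4, so +3): 6 + 3 = 9.
A6 applies: 9 + 2 = 11.
Final offense level: 11.
Criminal history: 14 prior points → Category D (14-16).
Level 11 falls in the 10-17 band.
Grid: Level 10-17 × Category D = 1530-1830 days.

1530-1830 days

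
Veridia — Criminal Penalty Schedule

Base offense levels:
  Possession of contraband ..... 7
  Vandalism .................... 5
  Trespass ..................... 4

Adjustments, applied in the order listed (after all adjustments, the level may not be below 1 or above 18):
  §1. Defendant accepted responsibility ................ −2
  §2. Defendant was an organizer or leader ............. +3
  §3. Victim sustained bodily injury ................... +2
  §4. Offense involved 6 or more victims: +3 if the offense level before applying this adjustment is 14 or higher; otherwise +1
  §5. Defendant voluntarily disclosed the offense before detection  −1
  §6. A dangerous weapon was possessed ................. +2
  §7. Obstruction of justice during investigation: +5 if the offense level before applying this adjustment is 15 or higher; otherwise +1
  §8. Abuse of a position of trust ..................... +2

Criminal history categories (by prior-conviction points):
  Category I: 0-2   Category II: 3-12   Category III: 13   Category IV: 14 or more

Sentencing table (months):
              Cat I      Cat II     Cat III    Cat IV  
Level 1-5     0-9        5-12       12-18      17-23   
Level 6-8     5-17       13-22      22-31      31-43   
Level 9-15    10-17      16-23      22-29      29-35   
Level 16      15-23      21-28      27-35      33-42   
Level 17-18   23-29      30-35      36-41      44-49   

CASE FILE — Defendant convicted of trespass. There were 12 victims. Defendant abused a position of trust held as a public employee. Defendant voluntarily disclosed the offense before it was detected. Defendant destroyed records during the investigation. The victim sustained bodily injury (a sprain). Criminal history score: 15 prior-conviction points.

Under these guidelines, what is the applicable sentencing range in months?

Base offense level for trespass: 4.
§1 does not apply.
§3 applies: 4 + 2 = 6.
§4 applies (level before this adjustment is 6 < 14, so +1): 6 + 1 = 7.
§5 applies: 7 − 1 = 6.
§7 applies (level before this adjustment is 6 < 15, so +1): 6 + 1 = 7.
§8 applies: 7 + 2 = 9.
Final offense level: 9.
Criminal history: 15 prior points → Category IV (14+).
Level 9 falls in the 9-15 band.
Grid: Level 9-15 × Category IV = 29-35 months.

29-35 months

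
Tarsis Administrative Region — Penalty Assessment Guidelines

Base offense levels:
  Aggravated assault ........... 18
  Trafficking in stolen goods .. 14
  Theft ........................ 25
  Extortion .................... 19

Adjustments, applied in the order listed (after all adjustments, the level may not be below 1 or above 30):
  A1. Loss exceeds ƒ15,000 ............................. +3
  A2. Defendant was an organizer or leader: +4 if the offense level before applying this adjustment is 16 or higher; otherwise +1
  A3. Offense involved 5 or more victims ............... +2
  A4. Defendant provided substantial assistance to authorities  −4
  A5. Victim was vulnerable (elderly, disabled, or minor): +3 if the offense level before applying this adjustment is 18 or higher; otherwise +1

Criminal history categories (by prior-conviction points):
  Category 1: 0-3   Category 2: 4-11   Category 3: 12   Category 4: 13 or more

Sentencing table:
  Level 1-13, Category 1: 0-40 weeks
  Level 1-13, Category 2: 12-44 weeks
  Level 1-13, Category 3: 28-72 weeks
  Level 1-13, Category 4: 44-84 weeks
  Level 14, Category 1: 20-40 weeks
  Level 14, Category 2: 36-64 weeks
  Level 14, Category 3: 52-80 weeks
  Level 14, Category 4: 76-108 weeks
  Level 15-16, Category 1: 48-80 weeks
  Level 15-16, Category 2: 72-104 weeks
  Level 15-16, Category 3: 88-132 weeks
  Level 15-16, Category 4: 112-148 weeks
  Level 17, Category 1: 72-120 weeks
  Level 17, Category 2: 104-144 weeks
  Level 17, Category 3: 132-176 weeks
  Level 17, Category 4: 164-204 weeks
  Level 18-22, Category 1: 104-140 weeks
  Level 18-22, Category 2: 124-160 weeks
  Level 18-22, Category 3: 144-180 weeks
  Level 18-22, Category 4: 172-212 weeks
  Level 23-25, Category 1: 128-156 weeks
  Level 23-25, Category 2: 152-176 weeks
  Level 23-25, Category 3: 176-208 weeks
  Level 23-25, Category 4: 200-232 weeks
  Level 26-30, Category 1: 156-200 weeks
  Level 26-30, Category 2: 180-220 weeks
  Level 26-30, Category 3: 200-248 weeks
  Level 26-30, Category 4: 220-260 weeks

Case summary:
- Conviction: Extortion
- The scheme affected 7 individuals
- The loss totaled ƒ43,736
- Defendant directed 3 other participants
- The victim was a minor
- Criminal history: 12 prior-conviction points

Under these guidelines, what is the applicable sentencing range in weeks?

200-248 weeks

Base offense level for extortion: 19.
A1 applies: 19 + 3 = 22.
A2 applies (level before this adjustment is 22 ≥ 16, so +4): 22 + 4 = 26.
A3 applies: 26 + 2 = 28.
A5 applies (level before this adjustment is 28 ≥ 18, so +3): 28 + 3 = 31.
Level 31 exceeds the maximum of 30; capped at 30.
Final offense level: 30.
Criminal history: 12 prior points → Category 3 (12).
Level 30 falls in the 26-30 band.
Grid: Level 26-30 × Category 3 = 200-248 weeks.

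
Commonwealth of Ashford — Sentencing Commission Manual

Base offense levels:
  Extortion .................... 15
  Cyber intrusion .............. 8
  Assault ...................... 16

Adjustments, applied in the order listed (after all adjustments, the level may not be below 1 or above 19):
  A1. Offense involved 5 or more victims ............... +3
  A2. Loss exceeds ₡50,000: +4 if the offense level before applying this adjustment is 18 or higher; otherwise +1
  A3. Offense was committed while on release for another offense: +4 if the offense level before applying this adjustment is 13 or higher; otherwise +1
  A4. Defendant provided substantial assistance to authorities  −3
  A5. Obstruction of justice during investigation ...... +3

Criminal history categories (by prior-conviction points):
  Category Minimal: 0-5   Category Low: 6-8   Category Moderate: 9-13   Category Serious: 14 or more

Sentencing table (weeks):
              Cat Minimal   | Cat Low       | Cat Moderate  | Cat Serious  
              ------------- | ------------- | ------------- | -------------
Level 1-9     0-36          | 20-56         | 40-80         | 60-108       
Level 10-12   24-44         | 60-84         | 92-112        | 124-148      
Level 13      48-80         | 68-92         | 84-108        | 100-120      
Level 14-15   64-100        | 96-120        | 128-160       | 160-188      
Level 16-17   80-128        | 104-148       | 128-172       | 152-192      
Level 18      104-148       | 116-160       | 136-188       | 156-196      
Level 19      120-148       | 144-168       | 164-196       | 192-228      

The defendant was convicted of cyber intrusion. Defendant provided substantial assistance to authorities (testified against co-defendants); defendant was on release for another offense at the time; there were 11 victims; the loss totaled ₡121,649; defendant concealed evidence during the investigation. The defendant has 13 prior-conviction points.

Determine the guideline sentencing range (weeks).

84-108 weeks

Base offense level for cyber intrusion: 8.
A1 applies: 8 + 3 = 11.
A2 applies (level before this adjustment is 11 < 18, so +1): 11 + 1 = 12.
A3 applies (level before this adjustment is 12 < 13, so +1): 12 + 1 = 13.
A4 applies: 13 − 3 = 10.
A5 applies: 10 + 3 = 13.
Final offense level: 13.
Criminal history: 13 prior points → Category Moderate (9-13).
Level 13 falls in the 13 band.
Grid: Level 13 × Category Moderate = 84-108 weeks.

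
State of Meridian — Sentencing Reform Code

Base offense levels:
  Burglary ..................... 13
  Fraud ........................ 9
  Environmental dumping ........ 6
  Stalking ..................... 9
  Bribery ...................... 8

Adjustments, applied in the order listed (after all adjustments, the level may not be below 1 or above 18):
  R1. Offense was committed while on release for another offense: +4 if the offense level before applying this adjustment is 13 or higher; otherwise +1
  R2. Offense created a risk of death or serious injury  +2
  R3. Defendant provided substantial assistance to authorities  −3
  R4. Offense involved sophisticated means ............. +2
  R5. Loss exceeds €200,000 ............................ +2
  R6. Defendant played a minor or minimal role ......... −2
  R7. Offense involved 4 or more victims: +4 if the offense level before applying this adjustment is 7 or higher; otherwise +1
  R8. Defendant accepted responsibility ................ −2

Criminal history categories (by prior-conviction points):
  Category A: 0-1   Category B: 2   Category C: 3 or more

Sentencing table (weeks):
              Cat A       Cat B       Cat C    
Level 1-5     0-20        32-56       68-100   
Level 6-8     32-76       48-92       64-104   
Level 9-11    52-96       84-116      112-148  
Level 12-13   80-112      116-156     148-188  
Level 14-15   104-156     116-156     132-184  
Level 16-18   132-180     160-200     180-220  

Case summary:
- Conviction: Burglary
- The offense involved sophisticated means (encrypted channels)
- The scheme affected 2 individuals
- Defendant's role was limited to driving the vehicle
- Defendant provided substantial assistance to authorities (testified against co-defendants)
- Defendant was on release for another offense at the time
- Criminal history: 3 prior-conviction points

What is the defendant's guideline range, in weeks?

132-184 weeks

Base offense level for burglary: 13.
R1 applies (level before this adjustment is 13 ≥ 13, so +4): 13 + 4 = 17.
R3 applies: 17 − 3 = 14.
R4 applies: 14 + 2 = 16.
R6 applies: 16 − 2 = 14.
R8 does not apply.
Final offense level: 14.
Criminal history: 3 prior points → Category C (3+).
Level 14 falls in the 14-15 band.
Grid: Level 14-15 × Category C = 132-184 weeks.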